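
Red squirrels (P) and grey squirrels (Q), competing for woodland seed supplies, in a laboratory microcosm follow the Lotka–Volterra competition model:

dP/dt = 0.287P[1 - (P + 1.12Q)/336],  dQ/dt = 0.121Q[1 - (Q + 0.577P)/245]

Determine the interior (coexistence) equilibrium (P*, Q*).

P* ≈ 174, Q* ≈ 145

Setting both brackets to zero gives the nullclines P + 1.12Q = 336 and 0.577P + Q = 245.
Substituting Q = 245 - 0.577P into the first: P(1 - 1.12·0.577) = 336 - 1.12·245.
So P* = 61.6/0.354 = 174, and then Q* = 245 - 0.577·174 = 145.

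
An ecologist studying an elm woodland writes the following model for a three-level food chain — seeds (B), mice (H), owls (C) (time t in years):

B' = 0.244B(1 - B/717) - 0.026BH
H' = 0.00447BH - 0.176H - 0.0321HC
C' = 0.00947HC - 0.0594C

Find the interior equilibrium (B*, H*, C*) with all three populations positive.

From dC/dt = 0: 0.00947H* = 0.0594, so H* = 6.27.
From dB/dt = 0: 0.244(1 - B*/717) = 0.026·6.27, giving B* = 717·(1 - 0.668) = 238.
From dH/dt = 0: 0.00447·238 - 0.176 = 0.0321C*, so C* = 0.887/0.0321 = 27.6.

B* ≈ 238, H* ≈ 6.27, C* ≈ 27.6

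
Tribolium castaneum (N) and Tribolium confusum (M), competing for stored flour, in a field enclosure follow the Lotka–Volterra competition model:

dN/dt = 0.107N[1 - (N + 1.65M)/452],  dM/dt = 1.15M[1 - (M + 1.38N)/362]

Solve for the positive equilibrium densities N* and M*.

N* ≈ 114, M* ≈ 205

Setting both brackets to zero gives the nullclines N + 1.65M = 452 and 1.38N + M = 362.
Substituting M = 362 - 1.38N into the first: N(1 - 1.65·1.38) = 452 - 1.65·362.
So N* = -145/-1.28 = 114, and then M* = 362 - 1.38·114 = 205.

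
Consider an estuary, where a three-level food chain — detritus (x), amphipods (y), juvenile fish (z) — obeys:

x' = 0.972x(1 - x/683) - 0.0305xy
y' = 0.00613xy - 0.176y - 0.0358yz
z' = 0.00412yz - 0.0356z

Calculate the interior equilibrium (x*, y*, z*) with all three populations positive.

x* ≈ 498, y* ≈ 8.64, z* ≈ 80.3

From dz/dt = 0: 0.00412y* = 0.0356, so y* = 8.64.
From dx/dt = 0: 0.972(1 - x*/683) = 0.0305·8.64, giving x* = 683·(1 - 0.271) = 498.
From dy/dt = 0: 0.00613·498 - 0.176 = 0.0358z*, so z* = 2.88/0.0358 = 80.3.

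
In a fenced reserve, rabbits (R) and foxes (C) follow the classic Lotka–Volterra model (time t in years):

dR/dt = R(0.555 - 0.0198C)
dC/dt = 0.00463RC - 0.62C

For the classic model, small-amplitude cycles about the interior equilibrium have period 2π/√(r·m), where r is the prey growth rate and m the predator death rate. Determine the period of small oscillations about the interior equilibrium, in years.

Here r = 0.555 and m = 0.62, so r·m = 0.344.
ω = √0.344 = 0.587 per year, hence T = 2π/ω ≈ 10.7 years.

T ≈ 10.7 years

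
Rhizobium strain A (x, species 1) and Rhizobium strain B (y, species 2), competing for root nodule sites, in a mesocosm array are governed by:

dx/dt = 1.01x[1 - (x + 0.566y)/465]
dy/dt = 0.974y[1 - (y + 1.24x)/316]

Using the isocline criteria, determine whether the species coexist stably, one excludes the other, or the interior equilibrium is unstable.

species 1 excludes species 2

Compare the nullcline intercepts: K1/α12 = 465/0.566 = 822 > K2 = 316; K2/α21 = 316/1.24 = 255 < K1 = 465.
Since the inequalities point opposite ways, species 1 can invade but species 2 cannot.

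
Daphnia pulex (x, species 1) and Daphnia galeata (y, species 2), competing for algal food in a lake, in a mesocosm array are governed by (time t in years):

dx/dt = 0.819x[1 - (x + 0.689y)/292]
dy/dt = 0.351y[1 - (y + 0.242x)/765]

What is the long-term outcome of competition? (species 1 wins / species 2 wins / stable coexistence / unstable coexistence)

species 2 excludes species 1

Compare the nullcline intercepts: K1/α12 = 292/0.689 = 424 < K2 = 765; K2/α21 = 765/0.242 = 3160 > K1 = 292.
Since the inequalities point opposite ways, species 2 can invade but species 1 cannot.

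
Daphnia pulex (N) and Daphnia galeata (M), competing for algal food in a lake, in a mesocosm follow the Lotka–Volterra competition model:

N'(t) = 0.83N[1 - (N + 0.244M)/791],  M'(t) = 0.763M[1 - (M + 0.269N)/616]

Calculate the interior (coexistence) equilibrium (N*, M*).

N* ≈ 686, M* ≈ 432

Setting both brackets to zero gives the nullclines N + 0.244M = 791 and 0.269N + M = 616.
Substituting M = 616 - 0.269N into the first: N(1 - 0.244·0.269) = 791 - 0.244·616.
So N* = 641/0.934 = 686, and then M* = 616 - 0.269·686 = 432.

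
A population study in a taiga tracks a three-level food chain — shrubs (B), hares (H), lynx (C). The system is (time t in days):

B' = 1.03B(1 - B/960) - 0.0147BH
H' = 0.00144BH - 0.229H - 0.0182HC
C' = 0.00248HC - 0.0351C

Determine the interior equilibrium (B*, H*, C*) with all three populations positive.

From dC/dt = 0: 0.00248H* = 0.0351, so H* = 14.2.
From dB/dt = 0: 1.03(1 - B*/960) = 0.0147·14.2, giving B* = 960·(1 - 0.202) = 766.
From dH/dt = 0: 0.00144·766 - 0.229 = 0.0182C*, so C* = 0.874/0.0182 = 48.

B* ≈ 766, H* ≈ 14.2, C* ≈ 48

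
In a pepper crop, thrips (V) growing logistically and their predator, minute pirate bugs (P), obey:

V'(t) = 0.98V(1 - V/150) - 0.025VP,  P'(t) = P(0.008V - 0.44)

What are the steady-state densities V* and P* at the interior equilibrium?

V* ≈ 55, P* ≈ 24.8

From dP/dt = 0 with P > 0: 0.008V* = 0.44, so V* = 55.
Substitute into dV/dt = 0: 0.98(1 - 55/150) = 0.025P*.
The bracket is 0.633, giving P* = 0.621/0.025 = 24.8.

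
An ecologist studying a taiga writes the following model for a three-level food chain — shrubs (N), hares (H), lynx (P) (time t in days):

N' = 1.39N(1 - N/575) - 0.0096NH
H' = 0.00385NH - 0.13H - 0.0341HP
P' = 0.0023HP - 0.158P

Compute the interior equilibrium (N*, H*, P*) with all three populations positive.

From dP/dt = 0: 0.0023H* = 0.158, so H* = 68.7.
From dN/dt = 0: 1.39(1 - N*/575) = 0.0096·68.7, giving N* = 575·(1 - 0.474) = 302.
From dH/dt = 0: 0.00385·302 - 0.13 = 0.0341P*, so P* = 1.03/0.0341 = 30.3.

N* ≈ 302, H* ≈ 68.7, P* ≈ 30.3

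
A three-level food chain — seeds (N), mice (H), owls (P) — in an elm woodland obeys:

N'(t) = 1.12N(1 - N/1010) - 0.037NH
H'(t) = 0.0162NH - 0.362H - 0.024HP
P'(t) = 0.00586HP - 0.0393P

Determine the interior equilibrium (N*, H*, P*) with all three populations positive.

From dP/dt = 0: 0.00586H* = 0.0393, so H* = 6.71.
From dN/dt = 0: 1.12(1 - N*/1010) = 0.037·6.71, giving N* = 1010·(1 - 0.222) = 786.
From dH/dt = 0: 0.0162·786 - 0.362 = 0.024P*, so P* = 12.4/0.024 = 516.

N* ≈ 786, H* ≈ 6.71, P* ≈ 516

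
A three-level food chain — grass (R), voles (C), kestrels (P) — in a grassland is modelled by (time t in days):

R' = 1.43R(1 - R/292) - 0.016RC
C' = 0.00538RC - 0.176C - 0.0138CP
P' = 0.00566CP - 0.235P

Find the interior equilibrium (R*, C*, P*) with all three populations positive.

R* ≈ 156, C* ≈ 41.5, P* ≈ 48.2

From dP/dt = 0: 0.00566C* = 0.235, so C* = 41.5.
From dR/dt = 0: 1.43(1 - R*/292) = 0.016·41.5, giving R* = 292·(1 - 0.465) = 156.
From dC/dt = 0: 0.00538·156 - 0.176 = 0.0138P*, so P* = 0.665/0.0138 = 48.2.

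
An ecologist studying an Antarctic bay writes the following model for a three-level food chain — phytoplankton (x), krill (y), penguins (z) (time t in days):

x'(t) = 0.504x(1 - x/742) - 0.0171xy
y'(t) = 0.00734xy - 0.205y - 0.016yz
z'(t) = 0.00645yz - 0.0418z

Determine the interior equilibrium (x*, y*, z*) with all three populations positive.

From dz/dt = 0: 0.00645y* = 0.0418, so y* = 6.48.
From dx/dt = 0: 0.504(1 - x*/742) = 0.0171·6.48, giving x* = 742·(1 - 0.22) = 579.
From dy/dt = 0: 0.00734·579 - 0.205 = 0.016z*, so z* = 4.04/0.016 = 253.

x* ≈ 579, y* ≈ 6.48, z* ≈ 253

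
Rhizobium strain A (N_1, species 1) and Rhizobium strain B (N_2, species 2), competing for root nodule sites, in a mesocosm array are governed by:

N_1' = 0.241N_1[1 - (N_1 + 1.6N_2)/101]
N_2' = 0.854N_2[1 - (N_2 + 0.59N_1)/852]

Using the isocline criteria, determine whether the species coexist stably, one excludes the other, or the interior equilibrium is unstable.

species 2 excludes species 1

Compare the nullcline intercepts: K1/α12 = 101/1.6 = 63.1 < K2 = 852; K2/α21 = 852/0.59 = 1440 > K1 = 101.
Since the inequalities point opposite ways, species 2 can invade but species 1 cannot.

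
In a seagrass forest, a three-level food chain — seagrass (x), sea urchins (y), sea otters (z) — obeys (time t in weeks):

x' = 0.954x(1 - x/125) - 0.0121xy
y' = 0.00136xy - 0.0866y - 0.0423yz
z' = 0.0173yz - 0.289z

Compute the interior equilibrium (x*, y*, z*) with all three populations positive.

From dz/dt = 0: 0.0173y* = 0.289, so y* = 16.7.
From dx/dt = 0: 0.954(1 - x*/125) = 0.0121·16.7, giving x* = 125·(1 - 0.212) = 98.5.
From dy/dt = 0: 0.00136·98.5 - 0.0866 = 0.0423z*, so z* = 0.0474/0.0423 = 1.12.

x* ≈ 98.5, y* ≈ 16.7, z* ≈ 1.12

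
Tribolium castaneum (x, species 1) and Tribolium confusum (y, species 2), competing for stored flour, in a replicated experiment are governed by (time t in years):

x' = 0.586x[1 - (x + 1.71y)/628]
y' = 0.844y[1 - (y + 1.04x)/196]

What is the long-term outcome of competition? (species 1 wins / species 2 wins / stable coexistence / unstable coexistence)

species 1 excludes species 2

Compare the nullcline intercepts: K1/α12 = 628/1.71 = 367 > K2 = 196; K2/α21 = 196/1.04 = 188 < K1 = 628.
Since the inequalities point opposite ways, species 1 can invade but species 2 cannot.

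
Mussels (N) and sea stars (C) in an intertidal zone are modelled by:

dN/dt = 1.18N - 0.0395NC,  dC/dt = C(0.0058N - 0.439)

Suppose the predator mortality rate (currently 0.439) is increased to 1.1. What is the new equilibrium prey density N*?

N* ≈ 190

At the interior fixed point, setting dC/dt = 0 with C > 0 fixes N* = (predator death rate)/(NC coefficient) — independent of the other coefficients.
With the change, N* = 1.1/0.0058 = 190; it rises from 75.7.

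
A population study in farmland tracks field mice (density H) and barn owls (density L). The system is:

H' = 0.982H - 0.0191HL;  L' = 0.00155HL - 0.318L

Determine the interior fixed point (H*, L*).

Set dL/dt = 0 with L > 0: 0.00155H - 0.318 = 0, so H* = 0.318/0.00155 = 205.
Set dH/dt = 0 with H > 0: 0.982 - 0.0191L = 0, so L* = 0.982/0.0191 = 51.4.

H* ≈ 205, L* ≈ 51.4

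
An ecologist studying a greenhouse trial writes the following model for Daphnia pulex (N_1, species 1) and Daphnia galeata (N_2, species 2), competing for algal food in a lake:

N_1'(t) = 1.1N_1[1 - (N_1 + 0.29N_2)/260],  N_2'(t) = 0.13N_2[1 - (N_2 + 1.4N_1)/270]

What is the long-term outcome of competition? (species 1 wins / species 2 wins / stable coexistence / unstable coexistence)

Compare the nullcline intercepts: K1/α12 = 260/0.29 = 897 > K2 = 270; K2/α21 = 270/1.4 = 193 < K1 = 260.
Since the inequalities point opposite ways, species 1 can invade but species 2 cannot.

species 1 excludes species 2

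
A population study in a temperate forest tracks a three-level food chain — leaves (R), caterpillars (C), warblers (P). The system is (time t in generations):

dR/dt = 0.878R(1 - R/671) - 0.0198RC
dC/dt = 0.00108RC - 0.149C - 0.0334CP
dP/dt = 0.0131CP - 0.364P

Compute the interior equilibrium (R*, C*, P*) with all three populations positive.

From dP/dt = 0: 0.0131C* = 0.364, so C* = 27.8.
From dR/dt = 0: 0.878(1 - R*/671) = 0.0198·27.8, giving R* = 671·(1 - 0.627) = 251.
From dC/dt = 0: 0.00108·251 - 0.149 = 0.0334P*, so P* = 0.122/0.0334 = 3.64.

R* ≈ 251, C* ≈ 27.8, P* ≈ 3.64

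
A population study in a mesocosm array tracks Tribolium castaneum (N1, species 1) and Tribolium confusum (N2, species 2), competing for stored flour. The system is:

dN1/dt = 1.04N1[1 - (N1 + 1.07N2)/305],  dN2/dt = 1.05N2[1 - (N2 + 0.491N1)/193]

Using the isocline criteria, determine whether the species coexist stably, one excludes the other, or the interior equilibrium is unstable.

Compare the nullcline intercepts: K1/α12 = 305/1.07 = 285 > K2 = 193; K2/α21 = 193/0.491 = 393 > K1 = 305.
Since both inequalities hold, each species can invade when rare, so the interior equilibrium is stable.

stable coexistence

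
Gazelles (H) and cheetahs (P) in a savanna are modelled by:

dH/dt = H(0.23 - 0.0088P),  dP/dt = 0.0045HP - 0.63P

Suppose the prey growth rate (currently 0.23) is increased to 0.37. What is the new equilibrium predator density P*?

P* ≈ 42

At the interior fixed point, setting dH/dt = 0 with H > 0 fixes P* = (prey growth rate)/(HP coefficient) — independent of the other coefficients.
With the change, P* = 0.37/0.0088 = 42; it rises from 26.1.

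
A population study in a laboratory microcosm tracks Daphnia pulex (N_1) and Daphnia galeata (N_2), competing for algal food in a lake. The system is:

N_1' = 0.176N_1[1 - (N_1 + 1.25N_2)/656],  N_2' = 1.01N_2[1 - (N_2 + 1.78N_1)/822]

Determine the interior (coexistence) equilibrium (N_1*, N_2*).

N_1* ≈ 303, N_2* ≈ 282

Setting both brackets to zero gives the nullclines N_1 + 1.25N_2 = 656 and 1.78N_1 + N_2 = 822.
Substituting N_2 = 822 - 1.78N_1 into the first: N_1(1 - 1.25·1.78) = 656 - 1.25·822.
So N_1* = -372/-1.23 = 303, and then N_2* = 822 - 1.78·303 = 282.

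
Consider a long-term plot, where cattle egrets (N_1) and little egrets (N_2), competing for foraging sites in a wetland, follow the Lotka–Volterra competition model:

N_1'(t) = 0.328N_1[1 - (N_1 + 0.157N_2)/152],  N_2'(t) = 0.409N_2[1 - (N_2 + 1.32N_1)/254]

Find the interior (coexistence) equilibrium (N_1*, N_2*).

N_1* ≈ 141, N_2* ≈ 67.3

Setting both brackets to zero gives the nullclines N_1 + 0.157N_2 = 152 and 1.32N_1 + N_2 = 254.
Substituting N_2 = 254 - 1.32N_1 into the first: N_1(1 - 0.157·1.32) = 152 - 0.157·254.
So N_1* = 112/0.793 = 141, and then N_2* = 254 - 1.32·141 = 67.3.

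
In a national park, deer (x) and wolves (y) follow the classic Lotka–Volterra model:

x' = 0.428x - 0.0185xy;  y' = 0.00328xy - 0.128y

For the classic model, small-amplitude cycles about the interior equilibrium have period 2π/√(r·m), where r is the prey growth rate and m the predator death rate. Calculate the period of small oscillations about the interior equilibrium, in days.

T ≈ 26.8 days

Here r = 0.428 and m = 0.128, so r·m = 0.0548.
ω = √0.0548 = 0.234 per day, hence T = 2π/ω ≈ 26.8 days.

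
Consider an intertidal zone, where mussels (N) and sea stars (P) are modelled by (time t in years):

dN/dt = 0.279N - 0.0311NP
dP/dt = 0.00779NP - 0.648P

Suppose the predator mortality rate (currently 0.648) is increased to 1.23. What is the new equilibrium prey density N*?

N* ≈ 158

At the interior fixed point, setting dP/dt = 0 with P > 0 fixes N* = (predator death rate)/(NP coefficient) — independent of the other coefficients.
With the change, N* = 1.23/0.00779 = 158; it rises from 83.2.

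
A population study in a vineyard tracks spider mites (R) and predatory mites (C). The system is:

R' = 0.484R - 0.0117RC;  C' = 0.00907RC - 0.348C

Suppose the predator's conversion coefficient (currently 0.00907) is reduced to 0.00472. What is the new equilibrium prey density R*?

At the interior fixed point, setting dC/dt = 0 with C > 0 fixes R* = (predator death rate)/(RC coefficient) — independent of the other coefficients.
With the change, R* = 0.348/0.00472 = 73.7; it rises from 38.4.

R* ≈ 73.7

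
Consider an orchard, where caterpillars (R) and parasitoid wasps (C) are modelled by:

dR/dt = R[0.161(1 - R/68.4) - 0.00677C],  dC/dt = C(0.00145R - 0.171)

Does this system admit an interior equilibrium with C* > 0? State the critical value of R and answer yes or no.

The predator equation gives dC/dt > 0 only when R > 0.171/0.00145 = 118.
Without the predator, R → K = 68.4. Since 68.4 < 118, the predator cannot invade.

Threshold R = 118; K < 118, so no, the predator goes extinct.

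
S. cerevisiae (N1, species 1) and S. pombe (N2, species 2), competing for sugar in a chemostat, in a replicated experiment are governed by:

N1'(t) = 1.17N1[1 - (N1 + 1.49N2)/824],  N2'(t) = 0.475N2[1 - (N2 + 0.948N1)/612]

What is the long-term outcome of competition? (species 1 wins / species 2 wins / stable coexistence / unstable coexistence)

unstable coexistence (outcome depends on initial conditions)

Compare the nullcline intercepts: K1/α12 = 824/1.49 = 553 < K2 = 612; K2/α21 = 612/0.948 = 646 < K1 = 824.
Since both are reversed, neither can invade when rare; the interior point is a saddle.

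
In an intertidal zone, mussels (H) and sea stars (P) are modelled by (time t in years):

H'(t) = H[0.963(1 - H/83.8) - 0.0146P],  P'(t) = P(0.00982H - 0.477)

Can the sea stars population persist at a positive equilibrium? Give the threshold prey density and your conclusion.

The predator equation gives dP/dt > 0 only when H > 0.477/0.00982 = 48.6.
Without the predator, H → K = 83.8. Since 83.8 > 48.6, the predator can invade and persist.

Threshold H = 48.6; K > 48.6, so yes, the predator persists.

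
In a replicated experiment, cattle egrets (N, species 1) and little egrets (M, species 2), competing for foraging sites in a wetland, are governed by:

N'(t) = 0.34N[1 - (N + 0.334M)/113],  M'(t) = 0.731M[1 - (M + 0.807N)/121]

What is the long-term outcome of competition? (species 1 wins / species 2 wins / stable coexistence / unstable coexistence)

Compare the nullcline intercepts: K1/α12 = 113/0.334 = 338 > K2 = 121; K2/α21 = 121/0.807 = 150 > K1 = 113.
Since both inequalities hold, each species can invade when rare, so the interior equilibrium is stable.

stable coexistence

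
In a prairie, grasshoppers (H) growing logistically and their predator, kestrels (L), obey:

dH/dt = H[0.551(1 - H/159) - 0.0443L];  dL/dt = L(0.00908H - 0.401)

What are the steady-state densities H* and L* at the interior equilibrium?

From dL/dt = 0 with L > 0: 0.00908H* = 0.401, so H* = 44.2.
Substitute into dH/dt = 0: 0.551(1 - 44.2/159) = 0.0443L*.
The bracket is 0.722, giving L* = 0.398/0.0443 = 8.98.

H* ≈ 44.2, L* ≈ 8.98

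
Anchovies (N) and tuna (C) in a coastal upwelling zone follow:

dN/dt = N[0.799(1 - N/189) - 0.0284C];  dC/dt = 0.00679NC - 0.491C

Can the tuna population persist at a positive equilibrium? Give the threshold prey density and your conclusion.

Threshold N = 72.3; K > 72.3, so yes, the predator persists.

The predator equation gives dC/dt > 0 only when N > 0.491/0.00679 = 72.3.
Without the predator, N → K = 189. Since 189 > 72.3, the predator can invade and persist.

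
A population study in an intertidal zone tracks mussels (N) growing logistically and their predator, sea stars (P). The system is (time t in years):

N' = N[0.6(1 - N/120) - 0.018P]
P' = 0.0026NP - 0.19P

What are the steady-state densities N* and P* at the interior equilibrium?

N* ≈ 73.1, P* ≈ 13

From dP/dt = 0 with P > 0: 0.0026N* = 0.19, so N* = 73.1.
Substitute into dN/dt = 0: 0.6(1 - 73.1/120) = 0.018P*.
The bracket is 0.391, giving P* = 0.235/0.018 = 13.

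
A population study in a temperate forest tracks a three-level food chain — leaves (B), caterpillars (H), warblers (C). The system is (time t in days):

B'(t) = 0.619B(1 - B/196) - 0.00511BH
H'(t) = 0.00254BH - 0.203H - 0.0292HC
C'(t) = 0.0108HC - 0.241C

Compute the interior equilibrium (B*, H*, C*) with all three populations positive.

B* ≈ 160, H* ≈ 22.3, C* ≈ 6.96

From dC/dt = 0: 0.0108H* = 0.241, so H* = 22.3.
From dB/dt = 0: 0.619(1 - B*/196) = 0.00511·22.3, giving B* = 196·(1 - 0.184) = 160.
From dH/dt = 0: 0.00254·160 - 0.203 = 0.0292C*, so C* = 0.203/0.0292 = 6.96.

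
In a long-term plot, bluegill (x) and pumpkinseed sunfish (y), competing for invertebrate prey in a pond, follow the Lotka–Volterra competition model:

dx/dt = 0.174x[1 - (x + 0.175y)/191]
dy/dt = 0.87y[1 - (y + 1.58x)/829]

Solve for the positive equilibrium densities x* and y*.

x* ≈ 63.5, y* ≈ 729

Setting both brackets to zero gives the nullclines x + 0.175y = 191 and 1.58x + y = 829.
Substituting y = 829 - 1.58x into the first: x(1 - 0.175·1.58) = 191 - 0.175·829.
So x* = 45.9/0.724 = 63.5, and then y* = 829 - 1.58·63.5 = 729.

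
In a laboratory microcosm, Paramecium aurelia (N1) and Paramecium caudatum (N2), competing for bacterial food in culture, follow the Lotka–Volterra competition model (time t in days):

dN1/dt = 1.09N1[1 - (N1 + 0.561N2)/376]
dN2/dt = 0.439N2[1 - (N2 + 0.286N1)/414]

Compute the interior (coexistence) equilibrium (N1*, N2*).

N1* ≈ 171, N2* ≈ 365

Setting both brackets to zero gives the nullclines N1 + 0.561N2 = 376 and 0.286N1 + N2 = 414.
Substituting N2 = 414 - 0.286N1 into the first: N1(1 - 0.561·0.286) = 376 - 0.561·414.
So N1* = 144/0.84 = 171, and then N2* = 414 - 0.286·171 = 365.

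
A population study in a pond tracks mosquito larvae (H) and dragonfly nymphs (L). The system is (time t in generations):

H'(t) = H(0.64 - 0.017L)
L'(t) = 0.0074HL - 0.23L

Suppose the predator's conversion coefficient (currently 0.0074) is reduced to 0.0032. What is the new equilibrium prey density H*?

H* ≈ 71.9

At the interior fixed point, setting dL/dt = 0 with L > 0 fixes H* = (predator death rate)/(HL coefficient) — independent of the other coefficients.
With the change, H* = 0.23/0.0032 = 71.9; it rises from 31.1.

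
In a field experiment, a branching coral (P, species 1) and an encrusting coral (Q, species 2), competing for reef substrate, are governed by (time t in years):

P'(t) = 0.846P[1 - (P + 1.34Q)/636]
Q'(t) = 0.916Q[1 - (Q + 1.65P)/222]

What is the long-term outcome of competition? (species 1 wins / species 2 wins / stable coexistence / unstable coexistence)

species 1 excludes species 2

Compare the nullcline intercepts: K1/α12 = 636/1.34 = 475 > K2 = 222; K2/α21 = 222/1.65 = 135 < K1 = 636.
Since the inequalities point opposite ways, species 1 can invade but species 2 cannot.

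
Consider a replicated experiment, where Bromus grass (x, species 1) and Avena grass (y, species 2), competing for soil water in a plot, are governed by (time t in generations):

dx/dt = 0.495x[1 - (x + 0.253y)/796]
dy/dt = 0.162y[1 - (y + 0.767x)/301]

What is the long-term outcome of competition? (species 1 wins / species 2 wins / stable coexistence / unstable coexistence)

Compare the nullcline intercepts: K1/α12 = 796/0.253 = 3150 > K2 = 301; K2/α21 = 301/0.767 = 392 < K1 = 796.
Since the inequalities point opposite ways, species 1 can invade but species 2 cannot.

species 1 excludes species 2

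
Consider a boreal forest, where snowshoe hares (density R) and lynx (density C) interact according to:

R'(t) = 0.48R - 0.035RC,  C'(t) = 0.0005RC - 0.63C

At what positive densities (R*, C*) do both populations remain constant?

Set dC/dt = 0 with C > 0: 0.0005R - 0.63 = 0, so R* = 0.63/0.0005 = 1260.
Set dR/dt = 0 with R > 0: 0.48 - 0.035C = 0, so C* = 0.48/0.035 = 13.7.

R* ≈ 1260, C* ≈ 13.7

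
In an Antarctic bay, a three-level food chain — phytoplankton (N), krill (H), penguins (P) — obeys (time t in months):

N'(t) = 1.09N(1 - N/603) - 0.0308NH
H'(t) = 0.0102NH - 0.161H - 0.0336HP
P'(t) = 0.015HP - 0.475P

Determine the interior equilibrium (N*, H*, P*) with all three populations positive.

N* ≈ 63.4, H* ≈ 31.7, P* ≈ 14.5

From dP/dt = 0: 0.015H* = 0.475, so H* = 31.7.
From dN/dt = 0: 1.09(1 - N*/603) = 0.0308·31.7, giving N* = 603·(1 - 0.895) = 63.4.
From dH/dt = 0: 0.0102·63.4 - 0.161 = 0.0336P*, so P* = 0.486/0.0336 = 14.5.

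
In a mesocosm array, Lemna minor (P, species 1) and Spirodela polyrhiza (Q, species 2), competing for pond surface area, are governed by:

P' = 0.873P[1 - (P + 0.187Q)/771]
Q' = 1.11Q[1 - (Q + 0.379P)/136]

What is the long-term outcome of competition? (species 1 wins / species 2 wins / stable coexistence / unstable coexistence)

species 1 excludes species 2

Compare the nullcline intercepts: K1/α12 = 771/0.187 = 4120 > K2 = 136; K2/α21 = 136/0.379 = 359 < K1 = 771.
Since the inequalities point opposite ways, species 1 can invade but species 2 cannot.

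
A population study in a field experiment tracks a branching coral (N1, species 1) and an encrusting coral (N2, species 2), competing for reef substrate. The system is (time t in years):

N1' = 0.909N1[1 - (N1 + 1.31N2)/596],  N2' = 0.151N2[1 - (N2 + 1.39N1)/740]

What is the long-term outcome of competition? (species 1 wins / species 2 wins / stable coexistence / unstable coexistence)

unstable coexistence (outcome depends on initial conditions)

Compare the nullcline intercepts: K1/α12 = 596/1.31 = 455 < K2 = 740; K2/α21 = 740/1.39 = 532 < K1 = 596.
Since both are reversed, neither can invade when rare; the interior point is a saddle.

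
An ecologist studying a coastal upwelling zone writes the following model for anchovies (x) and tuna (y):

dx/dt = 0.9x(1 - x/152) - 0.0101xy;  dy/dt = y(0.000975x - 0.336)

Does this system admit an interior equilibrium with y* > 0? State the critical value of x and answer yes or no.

Threshold x = 345; K < 345, so no, the predator goes extinct.

The predator equation gives dy/dt > 0 only when x > 0.336/0.000975 = 345.
Without the predator, x → K = 152. Since 152 < 345, the predator cannot invade.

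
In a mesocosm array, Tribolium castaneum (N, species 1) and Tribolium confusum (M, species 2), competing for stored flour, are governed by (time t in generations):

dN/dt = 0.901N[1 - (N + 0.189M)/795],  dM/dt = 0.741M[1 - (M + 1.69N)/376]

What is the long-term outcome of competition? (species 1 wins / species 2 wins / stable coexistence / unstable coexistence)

species 1 excludes species 2

Compare the nullcline intercepts: K1/α12 = 795/0.189 = 4210 > K2 = 376; K2/α21 = 376/1.69 = 222 < K1 = 795.
Since the inequalities point opposite ways, species 1 can invade but species 2 cannot.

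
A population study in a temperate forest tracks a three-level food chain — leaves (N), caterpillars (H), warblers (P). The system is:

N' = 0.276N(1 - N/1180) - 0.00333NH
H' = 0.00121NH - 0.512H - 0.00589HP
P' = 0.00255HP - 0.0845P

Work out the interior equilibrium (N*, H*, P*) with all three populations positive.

N* ≈ 708, H* ≈ 33.1, P* ≈ 58.6

From dP/dt = 0: 0.00255H* = 0.0845, so H* = 33.1.
From dN/dt = 0: 0.276(1 - N*/1180) = 0.00333·33.1, giving N* = 1180·(1 - 0.4) = 708.
From dH/dt = 0: 0.00121·708 - 0.512 = 0.00589P*, so P* = 0.345/0.00589 = 58.6.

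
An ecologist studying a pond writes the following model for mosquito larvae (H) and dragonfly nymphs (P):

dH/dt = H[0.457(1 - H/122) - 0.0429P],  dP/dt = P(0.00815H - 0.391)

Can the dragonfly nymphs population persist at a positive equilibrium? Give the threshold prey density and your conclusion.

The predator equation gives dP/dt > 0 only when H > 0.391/0.00815 = 48.
Without the predator, H → K = 122. Since 122 > 48, the predator can invade and persist.

Threshold H = 48; K > 48, so yes, the predator persists.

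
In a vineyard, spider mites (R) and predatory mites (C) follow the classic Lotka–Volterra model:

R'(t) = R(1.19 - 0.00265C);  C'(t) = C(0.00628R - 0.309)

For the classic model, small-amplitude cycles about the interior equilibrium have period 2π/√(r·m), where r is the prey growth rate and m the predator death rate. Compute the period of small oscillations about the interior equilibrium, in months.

T ≈ 10.4 months

Here r = 1.19 and m = 0.309, so r·m = 0.368.
ω = √0.368 = 0.606 per month, hence T = 2π/ω ≈ 10.4 months.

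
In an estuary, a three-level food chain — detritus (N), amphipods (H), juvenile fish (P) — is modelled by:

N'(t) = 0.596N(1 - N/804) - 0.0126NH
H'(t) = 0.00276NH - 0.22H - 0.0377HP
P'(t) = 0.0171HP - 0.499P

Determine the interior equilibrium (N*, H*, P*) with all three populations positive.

N* ≈ 308, H* ≈ 29.2, P* ≈ 16.7

From dP/dt = 0: 0.0171H* = 0.499, so H* = 29.2.
From dN/dt = 0: 0.596(1 - N*/804) = 0.0126·29.2, giving N* = 804·(1 - 0.617) = 308.
From dH/dt = 0: 0.00276·308 - 0.22 = 0.0377P*, so P* = 0.63/0.0377 = 16.7.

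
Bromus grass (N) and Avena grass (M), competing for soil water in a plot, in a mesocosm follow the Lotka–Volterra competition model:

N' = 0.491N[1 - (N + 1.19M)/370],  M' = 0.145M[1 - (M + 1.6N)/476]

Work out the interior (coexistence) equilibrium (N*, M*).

N* ≈ 217, M* ≈ 128

Setting both brackets to zero gives the nullclines N + 1.19M = 370 and 1.6N + M = 476.
Substituting M = 476 - 1.6N into the first: N(1 - 1.19·1.6) = 370 - 1.19·476.
So N* = -196/-0.904 = 217, and then M* = 476 - 1.6·217 = 128.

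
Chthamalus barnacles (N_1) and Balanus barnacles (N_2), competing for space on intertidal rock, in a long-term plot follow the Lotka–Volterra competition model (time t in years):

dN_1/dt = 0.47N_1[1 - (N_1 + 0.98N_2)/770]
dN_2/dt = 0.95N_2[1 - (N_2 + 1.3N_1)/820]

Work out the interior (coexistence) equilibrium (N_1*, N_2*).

N_1* ≈ 123, N_2* ≈ 661

Setting both brackets to zero gives the nullclines N_1 + 0.98N_2 = 770 and 1.3N_1 + N_2 = 820.
Substituting N_2 = 820 - 1.3N_1 into the first: N_1(1 - 0.98·1.3) = 770 - 0.98·820.
So N_1* = -33.6/-0.274 = 123, and then N_2* = 820 - 1.3·123 = 661.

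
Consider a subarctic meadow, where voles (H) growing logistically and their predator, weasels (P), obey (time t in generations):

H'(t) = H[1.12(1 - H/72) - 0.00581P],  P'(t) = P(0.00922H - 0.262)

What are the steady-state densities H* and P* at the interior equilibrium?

H* ≈ 28.4, P* ≈ 117

From dP/dt = 0 with P > 0: 0.00922H* = 0.262, so H* = 28.4.
Substitute into dH/dt = 0: 1.12(1 - 28.4/72) = 0.00581P*.
The bracket is 0.605, giving P* = 0.678/0.00581 = 117.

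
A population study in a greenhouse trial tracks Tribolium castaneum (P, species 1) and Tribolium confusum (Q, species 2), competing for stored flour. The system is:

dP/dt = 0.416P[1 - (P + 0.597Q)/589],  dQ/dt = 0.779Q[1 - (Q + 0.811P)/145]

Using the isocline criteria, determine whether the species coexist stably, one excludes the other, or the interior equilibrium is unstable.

species 1 excludes species 2

Compare the nullcline intercepts: K1/α12 = 589/0.597 = 987 > K2 = 145; K2/α21 = 145/0.811 = 179 < K1 = 589.
Since the inequalities point opposite ways, species 1 can invade but species 2 cannot.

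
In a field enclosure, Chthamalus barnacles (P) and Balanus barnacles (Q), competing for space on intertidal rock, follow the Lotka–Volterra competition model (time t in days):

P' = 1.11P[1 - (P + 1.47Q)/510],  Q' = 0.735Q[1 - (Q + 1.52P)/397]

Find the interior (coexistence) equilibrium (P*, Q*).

Setting both brackets to zero gives the nullclines P + 1.47Q = 510 and 1.52P + Q = 397.
Substituting Q = 397 - 1.52P into the first: P(1 - 1.47·1.52) = 510 - 1.47·397.
So P* = -73.6/-1.23 = 59.6, and then Q* = 397 - 1.52·59.6 = 306.

P* ≈ 59.6, Q* ≈ 306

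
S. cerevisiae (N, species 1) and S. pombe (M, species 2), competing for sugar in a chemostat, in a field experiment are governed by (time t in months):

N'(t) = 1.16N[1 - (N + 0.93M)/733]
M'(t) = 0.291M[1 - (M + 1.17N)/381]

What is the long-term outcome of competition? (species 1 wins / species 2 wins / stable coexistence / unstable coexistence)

Compare the nullcline intercepts: K1/α12 = 733/0.93 = 788 > K2 = 381; K2/α21 = 381/1.17 = 326 < K1 = 733.
Since the inequalities point opposite ways, species 1 can invade but species 2 cannot.

species 1 excludes species 2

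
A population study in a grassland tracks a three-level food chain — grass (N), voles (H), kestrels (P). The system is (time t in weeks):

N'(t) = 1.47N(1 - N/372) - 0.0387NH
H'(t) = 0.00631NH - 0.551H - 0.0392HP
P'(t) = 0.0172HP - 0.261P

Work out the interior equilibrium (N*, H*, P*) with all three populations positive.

From dP/dt = 0: 0.0172H* = 0.261, so H* = 15.2.
From dN/dt = 0: 1.47(1 - N*/372) = 0.0387·15.2, giving N* = 372·(1 - 0.399) = 223.
From dH/dt = 0: 0.00631·223 - 0.551 = 0.0392P*, so P* = 0.859/0.0392 = 21.9.

N* ≈ 223, H* ≈ 15.2, P* ≈ 21.9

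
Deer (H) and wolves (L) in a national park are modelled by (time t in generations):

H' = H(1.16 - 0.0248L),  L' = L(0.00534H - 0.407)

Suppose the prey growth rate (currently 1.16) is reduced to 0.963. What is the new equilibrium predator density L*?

L* ≈ 38.8

At the interior fixed point, setting dH/dt = 0 with H > 0 fixes L* = (prey growth rate)/(HL coefficient) — independent of the other coefficients.
With the change, L* = 0.963/0.0248 = 38.8; it falls from 46.8.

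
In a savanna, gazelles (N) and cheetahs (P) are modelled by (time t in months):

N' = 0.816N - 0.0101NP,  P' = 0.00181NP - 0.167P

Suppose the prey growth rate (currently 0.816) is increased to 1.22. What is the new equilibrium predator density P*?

At the interior fixed point, setting dN/dt = 0 with N > 0 fixes P* = (prey growth rate)/(NP coefficient) — independent of the other coefficients.
With the change, P* = 1.22/0.0101 = 121; it rises from 80.8.

P* ≈ 121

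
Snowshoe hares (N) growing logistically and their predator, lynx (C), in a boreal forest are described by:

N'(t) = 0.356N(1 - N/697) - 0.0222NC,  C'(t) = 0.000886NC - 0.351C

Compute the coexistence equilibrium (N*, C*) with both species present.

From dC/dt = 0 with C > 0: 0.000886N* = 0.351, so N* = 396.
Substitute into dN/dt = 0: 0.356(1 - 396/697) = 0.0222C*.
The bracket is 0.432, giving C* = 0.154/0.0222 = 6.92.

N* ≈ 396, C* ≈ 6.92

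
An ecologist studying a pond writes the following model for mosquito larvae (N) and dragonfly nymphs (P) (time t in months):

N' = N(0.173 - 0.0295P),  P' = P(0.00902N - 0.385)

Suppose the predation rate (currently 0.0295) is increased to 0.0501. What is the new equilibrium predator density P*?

P* ≈ 3.45

At the interior fixed point, setting dN/dt = 0 with N > 0 fixes P* = (prey growth rate)/(NP coefficient) — independent of the other coefficients.
With the change, P* = 0.173/0.0501 = 3.45; it falls from 5.86.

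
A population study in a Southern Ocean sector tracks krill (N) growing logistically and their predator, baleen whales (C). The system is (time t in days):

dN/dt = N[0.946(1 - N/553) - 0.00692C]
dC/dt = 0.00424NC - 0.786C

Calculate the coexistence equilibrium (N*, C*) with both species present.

From dC/dt = 0 with C > 0: 0.00424N* = 0.786, so N* = 185.
Substitute into dN/dt = 0: 0.946(1 - 185/553) = 0.00692C*.
The bracket is 0.665, giving C* = 0.629/0.00692 = 90.9.

N* ≈ 185, C* ≈ 90.9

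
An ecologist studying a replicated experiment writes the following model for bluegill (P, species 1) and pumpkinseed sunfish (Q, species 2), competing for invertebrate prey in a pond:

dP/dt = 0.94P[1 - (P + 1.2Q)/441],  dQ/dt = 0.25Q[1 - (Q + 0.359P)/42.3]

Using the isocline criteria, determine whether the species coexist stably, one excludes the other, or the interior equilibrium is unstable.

species 1 excludes species 2

Compare the nullcline intercepts: K1/α12 = 441/1.2 = 368 > K2 = 42.3; K2/α21 = 42.3/0.359 = 118 < K1 = 441.
Since the inequalities point opposite ways, species 1 can invade but species 2 cannot.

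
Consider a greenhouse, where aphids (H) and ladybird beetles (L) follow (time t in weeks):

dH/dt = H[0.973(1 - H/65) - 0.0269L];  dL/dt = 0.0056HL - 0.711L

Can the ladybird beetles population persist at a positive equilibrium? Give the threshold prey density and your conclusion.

Threshold H = 127; K < 127, so no, the predator goes extinct.

The predator equation gives dL/dt > 0 only when H > 0.711/0.0056 = 127.
Without the predator, H → K = 65. Since 65 < 127, the predator cannot invade.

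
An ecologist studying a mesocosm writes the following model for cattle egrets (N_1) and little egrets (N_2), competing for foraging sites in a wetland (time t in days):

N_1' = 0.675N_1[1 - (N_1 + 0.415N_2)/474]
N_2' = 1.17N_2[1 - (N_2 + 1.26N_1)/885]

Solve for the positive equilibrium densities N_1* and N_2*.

N_1* ≈ 224, N_2* ≈ 603

Setting both brackets to zero gives the nullclines N_1 + 0.415N_2 = 474 and 1.26N_1 + N_2 = 885.
Substituting N_2 = 885 - 1.26N_1 into the first: N_1(1 - 0.415·1.26) = 474 - 0.415·885.
So N_1* = 107/0.477 = 224, and then N_2* = 885 - 1.26·224 = 603.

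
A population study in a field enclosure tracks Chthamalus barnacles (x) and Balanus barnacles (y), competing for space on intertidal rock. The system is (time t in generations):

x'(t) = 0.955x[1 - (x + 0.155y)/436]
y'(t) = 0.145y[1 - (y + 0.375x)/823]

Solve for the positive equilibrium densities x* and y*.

x* ≈ 327, y* ≈ 700

Setting both brackets to zero gives the nullclines x + 0.155y = 436 and 0.375x + y = 823.
Substituting y = 823 - 0.375x into the first: x(1 - 0.155·0.375) = 436 - 0.155·823.
So x* = 308/0.942 = 327, and then y* = 823 - 0.375·327 = 700.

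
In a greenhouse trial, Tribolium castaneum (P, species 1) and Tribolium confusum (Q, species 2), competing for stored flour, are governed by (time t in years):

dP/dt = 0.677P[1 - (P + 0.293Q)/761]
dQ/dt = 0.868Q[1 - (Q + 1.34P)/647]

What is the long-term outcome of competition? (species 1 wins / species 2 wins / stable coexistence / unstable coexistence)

Compare the nullcline intercepts: K1/α12 = 761/0.293 = 2600 > K2 = 647; K2/α21 = 647/1.34 = 483 < K1 = 761.
Since the inequalities point opposite ways, species 1 can invade but species 2 cannot.

species 1 excludes species 2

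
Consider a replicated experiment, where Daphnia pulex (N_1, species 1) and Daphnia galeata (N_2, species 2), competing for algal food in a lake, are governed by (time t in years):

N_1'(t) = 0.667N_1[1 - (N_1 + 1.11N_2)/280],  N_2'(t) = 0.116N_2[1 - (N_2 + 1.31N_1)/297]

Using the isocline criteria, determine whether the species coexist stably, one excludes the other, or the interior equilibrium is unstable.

unstable coexistence (outcome depends on initial conditions)

Compare the nullcline intercepts: K1/α12 = 280/1.11 = 252 < K2 = 297; K2/α21 = 297/1.31 = 227 < K1 = 280.
Since both are reversed, neither can invade when rare; the interior point is a saddle.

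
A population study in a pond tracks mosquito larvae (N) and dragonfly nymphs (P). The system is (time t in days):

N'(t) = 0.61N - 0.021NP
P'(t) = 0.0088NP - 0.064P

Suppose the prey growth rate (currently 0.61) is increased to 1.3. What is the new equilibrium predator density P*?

P* ≈ 61.9

At the interior fixed point, setting dN/dt = 0 with N > 0 fixes P* = (prey growth rate)/(NP coefficient) — independent of the other coefficients.
With the change, P* = 1.3/0.021 = 61.9; it rises from 29.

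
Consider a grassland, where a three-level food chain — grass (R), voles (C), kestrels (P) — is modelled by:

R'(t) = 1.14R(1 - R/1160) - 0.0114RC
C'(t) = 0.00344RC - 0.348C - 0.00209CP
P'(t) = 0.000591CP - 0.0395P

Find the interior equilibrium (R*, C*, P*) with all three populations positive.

From dP/dt = 0: 0.000591C* = 0.0395, so C* = 66.8.
From dR/dt = 0: 1.14(1 - R*/1160) = 0.0114·66.8, giving R* = 1160·(1 - 0.668) = 385.
From dC/dt = 0: 0.00344·385 - 0.348 = 0.00209P*, so P* = 0.975/0.00209 = 467.

R* ≈ 385, C* ≈ 66.8, P* ≈ 467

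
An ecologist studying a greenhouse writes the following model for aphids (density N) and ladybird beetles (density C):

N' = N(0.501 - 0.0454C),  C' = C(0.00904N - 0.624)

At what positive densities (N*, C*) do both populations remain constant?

N* ≈ 69, C* ≈ 11

Set dC/dt = 0 with C > 0: 0.00904N - 0.624 = 0, so N* = 0.624/0.00904 = 69.
Set dN/dt = 0 with N > 0: 0.501 - 0.0454C = 0, so C* = 0.501/0.0454 = 11.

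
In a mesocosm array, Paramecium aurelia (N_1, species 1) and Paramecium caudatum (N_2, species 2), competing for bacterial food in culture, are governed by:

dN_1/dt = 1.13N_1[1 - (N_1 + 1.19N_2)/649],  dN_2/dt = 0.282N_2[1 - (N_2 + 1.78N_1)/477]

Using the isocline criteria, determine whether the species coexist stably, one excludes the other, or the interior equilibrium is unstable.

Compare the nullcline intercepts: K1/α12 = 649/1.19 = 545 > K2 = 477; K2/α21 = 477/1.78 = 268 < K1 = 649.
Since the inequalities point opposite ways, species 1 can invade but species 2 cannot.

species 1 excludes species 2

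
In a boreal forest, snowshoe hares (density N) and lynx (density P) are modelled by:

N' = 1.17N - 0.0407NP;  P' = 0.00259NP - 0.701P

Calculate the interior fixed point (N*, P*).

Set dP/dt = 0 with P > 0: 0.00259N - 0.701 = 0, so N* = 0.701/0.00259 = 271.
Set dN/dt = 0 with N > 0: 1.17 - 0.0407P = 0, so P* = 1.17/0.0407 = 28.7.

N* ≈ 271, P* ≈ 28.7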